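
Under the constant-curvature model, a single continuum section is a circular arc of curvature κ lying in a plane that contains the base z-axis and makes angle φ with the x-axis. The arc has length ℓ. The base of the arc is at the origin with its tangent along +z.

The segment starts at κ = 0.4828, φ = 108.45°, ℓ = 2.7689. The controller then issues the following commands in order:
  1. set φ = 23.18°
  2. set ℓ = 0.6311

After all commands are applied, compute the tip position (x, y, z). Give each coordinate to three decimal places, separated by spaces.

0.088 0.038 0.621

initial: κ=0.4828, φ=108.45°, ℓ=2.7689
cmd 1: set φ=23.18° → (κ,φ,ℓ)=(0.4828,23.18°,2.7689) → tip=(1.4626,0.6263,2.0148)
cmd 2: set ℓ=0.6311 → (κ,φ,ℓ)=(0.4828,23.18°,0.6311) → tip=(0.0877,0.0376,0.6214)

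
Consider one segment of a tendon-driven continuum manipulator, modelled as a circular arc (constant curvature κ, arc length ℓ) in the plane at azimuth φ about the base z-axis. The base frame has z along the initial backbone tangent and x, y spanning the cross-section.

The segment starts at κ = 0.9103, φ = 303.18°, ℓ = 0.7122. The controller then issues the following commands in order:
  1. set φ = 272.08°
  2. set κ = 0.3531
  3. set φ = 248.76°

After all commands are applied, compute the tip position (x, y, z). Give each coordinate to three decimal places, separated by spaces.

initial: κ=0.9103, φ=303.18°, ℓ=0.7122
cmd 1: set φ=272.08° → (κ,φ,ℓ)=(0.9103,272.08°,0.7122) → tip=(0.0081,-0.2227,0.6633)
cmd 2: set κ=0.3531 → (κ,φ,ℓ)=(0.3531,272.08°,0.7122) → tip=(0.0032,-0.0890,0.7047)
cmd 3: set φ=248.76° → (κ,φ,ℓ)=(0.3531,248.76°,0.7122) → tip=(-0.0323,-0.0830,0.7047)

-0.032 -0.083 0.705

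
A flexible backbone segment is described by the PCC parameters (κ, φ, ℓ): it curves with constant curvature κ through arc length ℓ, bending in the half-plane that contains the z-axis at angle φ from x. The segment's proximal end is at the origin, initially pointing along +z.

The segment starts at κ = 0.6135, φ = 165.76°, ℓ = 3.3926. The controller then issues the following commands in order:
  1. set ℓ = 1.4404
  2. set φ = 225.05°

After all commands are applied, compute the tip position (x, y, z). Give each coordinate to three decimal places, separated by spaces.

-0.421 -0.422 1.260

initial: κ=0.6135, φ=165.76°, ℓ=3.3926
cmd 1: set ℓ=1.4404 → (κ,φ,ℓ)=(0.6135,165.76°,1.4404) → tip=(-0.5778,0.1466,1.2601)
cmd 2: set φ=225.05° → (κ,φ,ℓ)=(0.6135,225.05°,1.4404) → tip=(-0.4211,-0.4219,1.2601)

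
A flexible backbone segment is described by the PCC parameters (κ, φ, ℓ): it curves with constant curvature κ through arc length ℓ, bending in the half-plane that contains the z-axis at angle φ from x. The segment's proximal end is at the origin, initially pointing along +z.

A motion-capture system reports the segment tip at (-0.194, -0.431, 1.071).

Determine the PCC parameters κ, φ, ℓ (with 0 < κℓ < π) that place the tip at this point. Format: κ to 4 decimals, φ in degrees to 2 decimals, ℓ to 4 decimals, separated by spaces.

ρ = √(x²+y²) = √(-0.194² + -0.431²) = 0.47265
φ = atan2(y, x) mod 360° = atan2(-0.431, -0.194) = 245.7667°
|p|² = ρ² + z² = 0.47265² + 1.071² = 1.37044
κ = 2ρ / |p|² = 2×0.47265 / 1.37044 = 0.68978
θ = 2·atan2(ρ, z) = 2·atan2(0.47265, 1.071) = 0.83122 rad
ℓ = θ/κ = 0.83122/0.68978 = 1.20505

0.6898 245.77 1.2051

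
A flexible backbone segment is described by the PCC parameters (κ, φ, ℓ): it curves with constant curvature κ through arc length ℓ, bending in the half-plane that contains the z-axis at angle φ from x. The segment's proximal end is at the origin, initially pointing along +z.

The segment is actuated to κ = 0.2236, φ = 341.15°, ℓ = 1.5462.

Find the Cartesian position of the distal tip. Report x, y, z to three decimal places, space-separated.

0.250 -0.086 1.516

θ = κ·ℓ = 0.2236 × 1.5462 = 0.34573 rad
ρ = (1 − cos θ)/κ = (1 − 0.94083)/0.2236 = 0.26463
z = sin θ / κ = 0.33888/0.2236 = 1.51558
x = ρ cos φ = 0.26463 × cos(341.15°) = 0.25044
y = ρ sin φ = 0.26463 × sin(341.15°) = -0.08550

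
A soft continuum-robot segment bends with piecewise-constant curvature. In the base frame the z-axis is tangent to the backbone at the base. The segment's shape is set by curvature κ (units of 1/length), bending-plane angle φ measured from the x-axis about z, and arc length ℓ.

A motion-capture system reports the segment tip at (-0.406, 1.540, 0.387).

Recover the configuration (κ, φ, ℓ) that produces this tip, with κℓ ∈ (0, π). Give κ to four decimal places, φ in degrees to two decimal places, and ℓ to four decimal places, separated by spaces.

1.1858 104.77 2.2473

ρ = √(x²+y²) = √(-0.406² + 1.540²) = 1.59262
φ = atan2(y, x) mod 360° = atan2(1.540, -0.406) = 104.7692°
|p|² = ρ² + z² = 1.59262² + 0.387² = 2.68621
κ = 2ρ / |p|² = 2×1.59262 / 2.68621 = 1.18578
θ = 2·atan2(ρ, z) = 2·atan2(1.59262, 0.387) = 2.66484 rad
ℓ = θ/κ = 2.66484/1.18578 = 2.24734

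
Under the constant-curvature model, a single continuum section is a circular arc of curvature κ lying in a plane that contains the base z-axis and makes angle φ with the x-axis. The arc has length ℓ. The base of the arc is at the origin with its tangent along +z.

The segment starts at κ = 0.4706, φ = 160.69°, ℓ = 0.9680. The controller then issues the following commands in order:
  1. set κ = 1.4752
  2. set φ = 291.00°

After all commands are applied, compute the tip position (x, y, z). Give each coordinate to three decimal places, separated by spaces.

0.208 -0.543 0.671

initial: κ=0.4706, φ=160.69°, ℓ=0.9680
cmd 1: set κ=1.4752 → (κ,φ,ℓ)=(1.4752,160.69°,0.9680) → tip=(-0.5487,0.1923,0.6710)
cmd 2: set φ=291.00° → (κ,φ,ℓ)=(1.4752,291.00°,0.9680) → tip=(0.2084,-0.5428,0.6710)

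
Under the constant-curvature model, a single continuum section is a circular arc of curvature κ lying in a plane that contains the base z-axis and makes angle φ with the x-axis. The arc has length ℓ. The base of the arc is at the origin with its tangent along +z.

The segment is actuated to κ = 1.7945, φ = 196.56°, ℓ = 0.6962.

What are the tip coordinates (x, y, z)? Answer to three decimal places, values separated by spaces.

θ = κ·ℓ = 1.7945 × 0.6962 = 1.24933 rad
ρ = (1 − cos θ)/κ = (1 − 0.31596)/1.7945 = 0.38119
z = sin θ / κ = 0.94877/1.7945 = 0.52871
x = ρ cos φ = 0.38119 × cos(196.56°) = -0.36538
y = ρ sin φ = 0.38119 × sin(196.56°) = -0.10865

-0.365 -0.109 0.529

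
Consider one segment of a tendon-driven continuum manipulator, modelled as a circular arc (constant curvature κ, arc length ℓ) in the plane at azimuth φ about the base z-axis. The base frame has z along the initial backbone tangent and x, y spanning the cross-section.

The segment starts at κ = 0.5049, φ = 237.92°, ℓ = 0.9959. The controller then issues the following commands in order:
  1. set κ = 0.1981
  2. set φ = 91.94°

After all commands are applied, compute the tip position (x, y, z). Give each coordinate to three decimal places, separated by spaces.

-0.003 0.098 0.989

initial: κ=0.5049, φ=237.92°, ℓ=0.9959
cmd 1: set κ=0.1981 → (κ,φ,ℓ)=(0.1981,237.92°,0.9959) → tip=(-0.0520,-0.0830,0.9895)
cmd 2: set φ=91.94° → (κ,φ,ℓ)=(0.1981,91.94°,0.9959) → tip=(-0.0033,0.0979,0.9895)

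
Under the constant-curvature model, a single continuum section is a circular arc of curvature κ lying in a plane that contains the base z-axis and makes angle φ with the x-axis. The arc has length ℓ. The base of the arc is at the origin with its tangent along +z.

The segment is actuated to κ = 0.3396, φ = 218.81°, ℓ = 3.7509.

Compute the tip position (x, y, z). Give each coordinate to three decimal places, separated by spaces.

θ = κ·ℓ = 0.3396 × 3.7509 = 1.27381 rad
ρ = (1 − cos θ)/κ = (1 − 0.29264)/0.3396 = 2.08291
z = sin θ / κ = 0.95622/0.3396 = 2.81573
x = ρ cos φ = 2.08291 × cos(218.81°) = -1.62306
y = ρ sin φ = 2.08291 × sin(218.81°) = -1.30544

-1.623 -1.305 2.816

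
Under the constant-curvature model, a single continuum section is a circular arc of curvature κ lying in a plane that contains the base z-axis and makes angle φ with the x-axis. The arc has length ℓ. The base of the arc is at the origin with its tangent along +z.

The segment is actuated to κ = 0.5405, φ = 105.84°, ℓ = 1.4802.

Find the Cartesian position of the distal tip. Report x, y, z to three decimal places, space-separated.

θ = κ·ℓ = 0.5405 × 1.4802 = 0.80005 rad
ρ = (1 − cos θ)/κ = (1 − 0.69667)/0.5405 = 0.56120
z = sin θ / κ = 0.71739/0.5405 = 1.32727
x = ρ cos φ = 0.56120 × cos(105.84°) = -0.15318
y = ρ sin φ = 0.56120 × sin(105.84°) = 0.53989

-0.153 0.540 1.327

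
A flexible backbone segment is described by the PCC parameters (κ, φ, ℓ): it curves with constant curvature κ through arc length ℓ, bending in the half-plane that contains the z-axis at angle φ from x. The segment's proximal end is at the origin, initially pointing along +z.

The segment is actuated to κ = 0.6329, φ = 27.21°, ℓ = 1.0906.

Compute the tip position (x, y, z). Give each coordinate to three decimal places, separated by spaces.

θ = κ·ℓ = 0.6329 × 1.0906 = 0.69024 rad
ρ = (1 − cos θ)/κ = (1 − 0.77109)/0.6329 = 0.36168
z = sin θ / κ = 0.63672/0.6329 = 1.00604
x = ρ cos φ = 0.36168 × cos(27.21°) = 0.32166
y = ρ sin φ = 0.36168 × sin(27.21°) = 0.16538

0.322 0.165 1.006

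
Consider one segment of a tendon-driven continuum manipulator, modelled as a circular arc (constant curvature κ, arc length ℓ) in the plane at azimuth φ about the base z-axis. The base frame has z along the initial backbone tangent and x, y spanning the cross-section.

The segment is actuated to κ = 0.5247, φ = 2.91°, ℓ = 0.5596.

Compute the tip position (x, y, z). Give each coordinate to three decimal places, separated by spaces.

0.081 0.004 0.552

θ = κ·ℓ = 0.5247 × 0.5596 = 0.29362 rad
ρ = (1 − cos θ)/κ = (1 − 0.95720)/0.5247 = 0.08157
z = sin θ / κ = 0.28942/0.5247 = 0.55159
x = ρ cos φ = 0.08157 × cos(2.91°) = 0.08146
y = ρ sin φ = 0.08157 × sin(2.91°) = 0.00414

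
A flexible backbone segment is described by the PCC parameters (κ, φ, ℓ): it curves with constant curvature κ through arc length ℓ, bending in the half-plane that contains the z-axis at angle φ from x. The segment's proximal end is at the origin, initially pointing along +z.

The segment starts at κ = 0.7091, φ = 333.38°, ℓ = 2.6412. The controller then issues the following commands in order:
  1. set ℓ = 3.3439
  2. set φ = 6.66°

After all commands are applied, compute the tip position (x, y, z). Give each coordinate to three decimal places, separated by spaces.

2.406 0.281 0.982

initial: κ=0.7091, φ=333.38°, ℓ=2.6412
cmd 1: set ℓ=3.3439 → (κ,φ,ℓ)=(0.7091,333.38°,3.3439) → tip=(2.1655,-1.0853,0.9822)
cmd 2: set φ=6.66° → (κ,φ,ℓ)=(0.7091,6.66°,3.3439) → tip=(2.4059,0.2809,0.9822)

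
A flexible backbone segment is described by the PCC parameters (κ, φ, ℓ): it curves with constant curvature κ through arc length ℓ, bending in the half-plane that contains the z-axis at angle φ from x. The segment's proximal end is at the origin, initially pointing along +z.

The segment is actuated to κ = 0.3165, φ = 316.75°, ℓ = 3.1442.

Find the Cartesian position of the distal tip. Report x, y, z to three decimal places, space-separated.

1.049 -0.986 2.650

θ = κ·ℓ = 0.3165 × 3.1442 = 0.99514 rad
ρ = (1 − cos θ)/κ = (1 − 0.54439)/0.3165 = 1.43954
z = sin θ / κ = 0.83883/0.3165 = 2.65035
x = ρ cos φ = 1.43954 × cos(316.75°) = 1.04852
y = ρ sin φ = 1.43954 × sin(316.75°) = -0.98635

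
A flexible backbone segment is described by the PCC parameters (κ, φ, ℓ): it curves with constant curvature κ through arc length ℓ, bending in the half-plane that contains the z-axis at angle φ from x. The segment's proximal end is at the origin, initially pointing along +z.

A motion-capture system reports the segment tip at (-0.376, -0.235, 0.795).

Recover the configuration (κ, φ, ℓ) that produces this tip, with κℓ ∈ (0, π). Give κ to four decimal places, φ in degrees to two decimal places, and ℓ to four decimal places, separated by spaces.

ρ = √(x²+y²) = √(-0.376² + -0.235²) = 0.44340
φ = atan2(y, x) mod 360° = atan2(-0.235, -0.376) = 212.0054°
|p|² = ρ² + z² = 0.44340² + 0.795² = 0.82863
κ = 2ρ / |p|² = 2×0.44340 / 0.82863 = 1.07020
θ = 2·atan2(ρ, z) = 2·atan2(0.44340, 0.795) = 1.01752 rad
ℓ = θ/κ = 1.01752/1.07020 = 0.95078

1.0702 212.01 0.9508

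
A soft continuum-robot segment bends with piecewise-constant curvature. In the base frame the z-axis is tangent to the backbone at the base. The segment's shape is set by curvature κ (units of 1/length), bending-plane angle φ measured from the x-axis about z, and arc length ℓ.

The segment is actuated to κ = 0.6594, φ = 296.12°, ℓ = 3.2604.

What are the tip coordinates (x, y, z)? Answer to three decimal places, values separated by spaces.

θ = κ·ℓ = 0.6594 × 3.2604 = 2.14991 rad
ρ = (1 − cos θ)/κ = (1 − -0.54728)/0.6594 = 2.34650
z = sin θ / κ = 0.83695/0.6594 = 1.26926
x = ρ cos φ = 2.34650 × cos(296.12°) = 1.03305
y = ρ sin φ = 2.34650 × sin(296.12°) = -2.10686

1.033 -2.107 1.269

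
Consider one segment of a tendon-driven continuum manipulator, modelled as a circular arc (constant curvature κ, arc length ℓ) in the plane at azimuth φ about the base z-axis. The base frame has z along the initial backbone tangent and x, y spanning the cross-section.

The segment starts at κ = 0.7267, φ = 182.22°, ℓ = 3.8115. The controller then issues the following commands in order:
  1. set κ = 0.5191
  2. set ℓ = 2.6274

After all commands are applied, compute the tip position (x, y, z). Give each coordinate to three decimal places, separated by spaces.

-1.530 -0.059 1.885

initial: κ=0.7267, φ=182.22°, ℓ=3.8115
cmd 1: set κ=0.5191 → (κ,φ,ℓ)=(0.5191,182.22°,3.8115) → tip=(-2.6883,-0.1042,1.7685)
cmd 2: set ℓ=2.6274 → (κ,φ,ℓ)=(0.5191,182.22°,2.6274) → tip=(-1.5295,-0.0593,1.8853)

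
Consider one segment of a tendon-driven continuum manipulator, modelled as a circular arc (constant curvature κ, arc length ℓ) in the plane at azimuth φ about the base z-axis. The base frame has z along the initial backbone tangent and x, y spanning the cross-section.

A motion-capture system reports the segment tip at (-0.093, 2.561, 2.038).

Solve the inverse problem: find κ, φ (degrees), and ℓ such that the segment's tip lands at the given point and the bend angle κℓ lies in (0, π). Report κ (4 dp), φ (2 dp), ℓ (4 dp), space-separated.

ρ = √(x²+y²) = √(-0.093² + 2.561²) = 2.56269
φ = atan2(y, x) mod 360° = atan2(2.561, -0.093) = 92.0797°
|p|² = ρ² + z² = 2.56269² + 2.038² = 10.72081
κ = 2ρ / |p|² = 2×2.56269 / 10.72081 = 0.47808
θ = 2·atan2(ρ, z) = 2·atan2(2.56269, 2.038) = 1.79791 rad
ℓ = θ/κ = 1.79791/0.47808 = 3.76070

0.4781 92.08 3.7607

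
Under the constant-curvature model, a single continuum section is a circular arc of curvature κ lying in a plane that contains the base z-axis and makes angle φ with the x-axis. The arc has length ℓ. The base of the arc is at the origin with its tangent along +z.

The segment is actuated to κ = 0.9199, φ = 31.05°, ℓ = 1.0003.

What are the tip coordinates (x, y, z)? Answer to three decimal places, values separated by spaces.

0.367 0.221 0.865

θ = κ·ℓ = 0.9199 × 1.0003 = 0.92018 rad
ρ = (1 − cos θ)/κ = (1 − 0.60568)/0.9199 = 0.42866
z = sin θ / κ = 0.79571/0.9199 = 0.86499
x = ρ cos φ = 0.42866 × cos(31.05°) = 0.36724
y = ρ sin φ = 0.42866 × sin(31.05°) = 0.22109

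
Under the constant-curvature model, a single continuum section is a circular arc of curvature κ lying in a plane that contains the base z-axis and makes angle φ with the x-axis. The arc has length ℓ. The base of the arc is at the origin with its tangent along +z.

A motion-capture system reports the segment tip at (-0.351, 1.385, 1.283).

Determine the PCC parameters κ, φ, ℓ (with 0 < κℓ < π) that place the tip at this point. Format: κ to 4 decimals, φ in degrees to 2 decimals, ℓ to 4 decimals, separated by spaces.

0.7749 104.22 2.1656

ρ = √(x²+y²) = √(-0.351² + 1.385²) = 1.42878
φ = atan2(y, x) mod 360° = atan2(1.385, -0.351) = 104.2210°
|p|² = ρ² + z² = 1.42878² + 1.283² = 3.68751
κ = 2ρ / |p|² = 2×1.42878 / 3.68751 = 0.77493
θ = 2·atan2(ρ, z) = 2·atan2(1.42878, 1.283) = 1.67821 rad
ℓ = θ/κ = 1.67821/0.77493 = 2.16563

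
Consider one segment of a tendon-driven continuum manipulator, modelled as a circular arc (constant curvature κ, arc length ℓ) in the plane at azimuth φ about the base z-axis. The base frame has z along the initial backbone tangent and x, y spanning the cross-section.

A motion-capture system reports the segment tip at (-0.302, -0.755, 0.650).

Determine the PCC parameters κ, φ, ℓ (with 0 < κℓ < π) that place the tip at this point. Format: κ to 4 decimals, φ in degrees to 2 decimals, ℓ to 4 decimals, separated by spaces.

1.5007 248.20 1.1947

ρ = √(x²+y²) = √(-0.302² + -0.755²) = 0.81316
φ = atan2(y, x) mod 360° = atan2(-0.755, -0.302) = 248.1986°
|p|² = ρ² + z² = 0.81316² + 0.650² = 1.08373
κ = 2ρ / |p|² = 2×0.81316 / 1.08373 = 1.50067
θ = 2·atan2(ρ, z) = 2·atan2(0.81316, 0.650) = 1.79290 rad
ℓ = θ/κ = 1.79290/1.50067 = 1.19473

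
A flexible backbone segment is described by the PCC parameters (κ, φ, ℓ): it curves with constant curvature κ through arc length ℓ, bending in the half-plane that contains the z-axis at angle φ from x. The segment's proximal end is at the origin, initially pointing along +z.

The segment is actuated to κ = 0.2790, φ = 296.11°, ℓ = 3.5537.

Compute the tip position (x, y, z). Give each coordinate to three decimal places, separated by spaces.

0.714 -1.457 2.999

θ = κ·ℓ = 0.2790 × 3.5537 = 0.99148 rad
ρ = (1 − cos θ)/κ = (1 − 0.54745)/0.2790 = 1.62204
z = sin θ / κ = 0.83684/0.2790 = 2.99942
x = ρ cos φ = 1.62204 × cos(296.11°) = 0.71385
y = ρ sin φ = 1.62204 × sin(296.11°) = -1.45651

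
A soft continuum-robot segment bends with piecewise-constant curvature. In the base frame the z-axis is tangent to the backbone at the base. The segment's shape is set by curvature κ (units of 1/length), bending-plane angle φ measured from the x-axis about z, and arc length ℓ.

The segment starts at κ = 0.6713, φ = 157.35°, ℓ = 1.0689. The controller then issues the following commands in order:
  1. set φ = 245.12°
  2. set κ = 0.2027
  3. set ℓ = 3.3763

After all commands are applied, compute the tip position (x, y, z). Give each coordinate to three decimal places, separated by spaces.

-0.467 -1.008 3.119

initial: κ=0.6713, φ=157.35°, ℓ=1.0689
cmd 1: set φ=245.12° → (κ,φ,ℓ)=(0.6713,245.12°,1.0689) → tip=(-0.1545,-0.3332,0.9795)
cmd 2: set κ=0.2027 → (κ,φ,ℓ)=(0.2027,245.12°,1.0689) → tip=(-0.0485,-0.1046,1.0606)
cmd 3: set ℓ=3.3763 → (κ,φ,ℓ)=(0.2027,245.12°,3.3763) → tip=(-0.4674,-1.0078,3.1188)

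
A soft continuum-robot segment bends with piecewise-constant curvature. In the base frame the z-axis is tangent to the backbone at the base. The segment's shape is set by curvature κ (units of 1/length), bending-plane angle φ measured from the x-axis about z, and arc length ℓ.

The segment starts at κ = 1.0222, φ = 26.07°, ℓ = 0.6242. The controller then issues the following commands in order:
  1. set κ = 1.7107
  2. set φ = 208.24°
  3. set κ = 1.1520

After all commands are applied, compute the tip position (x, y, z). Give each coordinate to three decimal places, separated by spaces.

initial: κ=1.0222, φ=26.07°, ℓ=0.6242
cmd 1: set κ=1.7107 → (κ,φ,ℓ)=(1.7107,26.07°,0.6242) → tip=(0.2720,0.1331,0.5122)
cmd 2: set φ=208.24° → (κ,φ,ℓ)=(1.7107,208.24°,0.6242) → tip=(-0.2667,-0.1433,0.5122)
cmd 3: set κ=1.1520 → (κ,φ,ℓ)=(1.1520,208.24°,0.6242) → tip=(-0.1893,-0.1017,0.5718)

-0.189 -0.102 0.572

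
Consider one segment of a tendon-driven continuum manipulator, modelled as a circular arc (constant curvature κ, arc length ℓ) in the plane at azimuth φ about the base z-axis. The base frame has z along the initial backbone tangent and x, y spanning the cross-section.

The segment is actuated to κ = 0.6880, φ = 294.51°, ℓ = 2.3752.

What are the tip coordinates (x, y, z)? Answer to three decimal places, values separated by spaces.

θ = κ·ℓ = 0.6880 × 2.3752 = 1.63414 rad
ρ = (1 − cos θ)/κ = (1 − -0.06330)/0.6880 = 1.54549
z = sin θ / κ = 0.99799/0.6880 = 1.45057
x = ρ cos φ = 1.54549 × cos(294.51°) = 0.64115
y = ρ sin φ = 1.54549 × sin(294.51°) = -1.40623

0.641 -1.406 1.451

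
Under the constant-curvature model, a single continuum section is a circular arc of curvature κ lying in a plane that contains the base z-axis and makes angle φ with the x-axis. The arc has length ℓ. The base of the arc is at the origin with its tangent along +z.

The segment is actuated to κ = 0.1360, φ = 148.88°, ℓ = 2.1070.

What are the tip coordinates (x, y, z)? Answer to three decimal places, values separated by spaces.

-0.257 0.155 2.078

θ = κ·ℓ = 0.1360 × 2.1070 = 0.28655 rad
ρ = (1 − cos θ)/κ = (1 − 0.95922)/0.1360 = 0.29982
z = sin θ / κ = 0.28265/0.1360 = 2.07828
x = ρ cos φ = 0.29982 × cos(148.88°) = -0.25667
y = ρ sin φ = 0.29982 × sin(148.88°) = 0.15496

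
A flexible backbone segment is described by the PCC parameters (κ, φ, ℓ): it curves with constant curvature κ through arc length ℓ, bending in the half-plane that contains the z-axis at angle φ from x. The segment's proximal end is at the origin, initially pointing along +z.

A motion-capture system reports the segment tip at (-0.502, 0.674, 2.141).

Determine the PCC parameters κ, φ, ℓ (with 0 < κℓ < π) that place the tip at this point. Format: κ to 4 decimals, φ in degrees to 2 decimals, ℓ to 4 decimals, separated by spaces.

0.3177 126.68 2.3546

ρ = √(x²+y²) = √(-0.502² + 0.674²) = 0.84040
φ = atan2(y, x) mod 360° = atan2(0.674, -0.502) = 126.6790°
|p|² = ρ² + z² = 0.84040² + 2.141² = 5.29016
κ = 2ρ / |p|² = 2×0.84040 / 5.29016 = 0.31772
θ = 2·atan2(ρ, z) = 2·atan2(0.84040, 2.141) = 0.74810 rad
ℓ = θ/κ = 0.74810/0.31772 = 2.35456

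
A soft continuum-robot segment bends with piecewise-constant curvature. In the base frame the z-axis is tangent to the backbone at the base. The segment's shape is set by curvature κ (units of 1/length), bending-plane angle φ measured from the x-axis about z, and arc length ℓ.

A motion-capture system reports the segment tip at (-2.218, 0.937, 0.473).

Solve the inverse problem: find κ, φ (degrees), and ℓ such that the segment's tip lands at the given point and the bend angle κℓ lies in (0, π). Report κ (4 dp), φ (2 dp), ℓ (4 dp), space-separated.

ρ = √(x²+y²) = √(-2.218² + 0.937²) = 2.40780
φ = atan2(y, x) mod 360° = atan2(0.937, -2.218) = 157.0982°
|p|² = ρ² + z² = 2.40780² + 0.473² = 6.02122
κ = 2ρ / |p|² = 2×2.40780 / 6.02122 = 0.79977
θ = 2·atan2(ρ, z) = 2·atan2(2.40780, 0.473) = 2.75364 rad
ℓ = θ/κ = 2.75364/0.79977 = 3.44304

0.7998 157.10 3.4430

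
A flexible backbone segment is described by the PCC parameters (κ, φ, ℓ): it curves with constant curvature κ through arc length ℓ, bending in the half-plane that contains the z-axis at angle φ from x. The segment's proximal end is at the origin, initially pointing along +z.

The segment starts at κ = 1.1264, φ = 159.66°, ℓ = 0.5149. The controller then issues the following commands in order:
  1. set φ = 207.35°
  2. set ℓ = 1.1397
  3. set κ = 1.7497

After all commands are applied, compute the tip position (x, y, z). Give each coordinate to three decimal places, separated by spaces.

-0.716 -0.370 0.521

initial: κ=1.1264, φ=159.66°, ℓ=0.5149
cmd 1: set φ=207.35° → (κ,φ,ℓ)=(1.1264,207.35°,0.5149) → tip=(-0.1289,-0.0667,0.4865)
cmd 2: set ℓ=1.1397 → (κ,φ,ℓ)=(1.1264,207.35°,1.1397) → tip=(-0.5653,-0.2924,0.8515)
cmd 3: set κ=1.7497 → (κ,φ,ℓ)=(1.7497,207.35°,1.1397) → tip=(-0.7162,-0.3704,0.5211)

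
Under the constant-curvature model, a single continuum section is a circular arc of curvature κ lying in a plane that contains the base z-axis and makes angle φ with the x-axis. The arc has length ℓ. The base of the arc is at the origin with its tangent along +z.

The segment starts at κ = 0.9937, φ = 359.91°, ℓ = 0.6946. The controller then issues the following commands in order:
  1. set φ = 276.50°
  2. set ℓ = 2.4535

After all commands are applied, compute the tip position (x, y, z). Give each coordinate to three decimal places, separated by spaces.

0.201 -1.762 0.651

initial: κ=0.9937, φ=359.91°, ℓ=0.6946
cmd 1: set φ=276.50° → (κ,φ,ℓ)=(0.9937,276.50°,0.6946) → tip=(0.0261,-0.2289,0.6407)
cmd 2: set ℓ=2.4535 → (κ,φ,ℓ)=(0.9937,276.50°,2.4535) → tip=(0.2008,-1.7623,0.6510)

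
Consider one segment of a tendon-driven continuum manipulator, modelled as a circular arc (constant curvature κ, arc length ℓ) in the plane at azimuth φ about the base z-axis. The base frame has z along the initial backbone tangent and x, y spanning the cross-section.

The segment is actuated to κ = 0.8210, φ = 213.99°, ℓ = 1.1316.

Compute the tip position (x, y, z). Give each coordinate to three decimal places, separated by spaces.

-0.405 -0.273 0.976

θ = κ·ℓ = 0.8210 × 1.1316 = 0.92904 rad
ρ = (1 − cos θ)/κ = (1 − 0.59860)/0.8210 = 0.48892
z = sin θ / κ = 0.80105/0.8210 = 0.97570
x = ρ cos φ = 0.48892 × cos(213.99°) = -0.40538
y = ρ sin φ = 0.48892 × sin(213.99°) = -0.27333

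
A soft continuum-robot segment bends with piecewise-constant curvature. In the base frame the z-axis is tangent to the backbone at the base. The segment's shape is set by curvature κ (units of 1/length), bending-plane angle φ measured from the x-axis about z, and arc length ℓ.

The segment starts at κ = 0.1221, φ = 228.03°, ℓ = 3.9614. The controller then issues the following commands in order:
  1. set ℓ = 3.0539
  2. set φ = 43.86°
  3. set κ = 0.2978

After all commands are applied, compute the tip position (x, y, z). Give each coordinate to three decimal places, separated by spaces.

0.934 0.898 2.650

initial: κ=0.1221, φ=228.03°, ℓ=3.9614
cmd 1: set ℓ=3.0539 → (κ,φ,ℓ)=(0.1221,228.03°,3.0539) → tip=(-0.3764,-0.4184,2.9836)
cmd 2: set φ=43.86° → (κ,φ,ℓ)=(0.1221,43.86°,3.0539) → tip=(0.4058,0.3900,2.9836)
cmd 3: set κ=0.2978 → (κ,φ,ℓ)=(0.2978,43.86°,3.0539) → tip=(0.9342,0.8977,2.6500)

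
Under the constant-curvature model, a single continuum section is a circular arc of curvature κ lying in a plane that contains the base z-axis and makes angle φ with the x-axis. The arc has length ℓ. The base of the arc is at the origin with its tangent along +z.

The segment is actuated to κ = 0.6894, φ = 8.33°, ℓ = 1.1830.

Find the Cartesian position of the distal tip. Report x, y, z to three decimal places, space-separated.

θ = κ·ℓ = 0.6894 × 1.1830 = 0.81556 rad
ρ = (1 − cos θ)/κ = (1 − 0.68546)/0.6894 = 0.45625
z = sin θ / κ = 0.72811/0.6894 = 1.05615
x = ρ cos φ = 0.45625 × cos(8.33°) = 0.45144
y = ρ sin φ = 0.45625 × sin(8.33°) = 0.06610

0.451 0.066 1.056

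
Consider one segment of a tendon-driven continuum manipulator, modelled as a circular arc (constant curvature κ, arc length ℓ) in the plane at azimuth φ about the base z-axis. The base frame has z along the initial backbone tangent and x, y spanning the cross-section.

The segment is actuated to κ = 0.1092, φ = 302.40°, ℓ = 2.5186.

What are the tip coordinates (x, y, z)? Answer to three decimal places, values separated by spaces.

0.184 -0.291 2.487

θ = κ·ℓ = 0.1092 × 2.5186 = 0.27503 rad
ρ = (1 − cos θ)/κ = (1 − 0.96242)/0.1092 = 0.34417
z = sin θ / κ = 0.27158/0.1092 = 2.48697
x = ρ cos φ = 0.34417 × cos(302.40°) = 0.18441
y = ρ sin φ = 0.34417 × sin(302.40°) = -0.29059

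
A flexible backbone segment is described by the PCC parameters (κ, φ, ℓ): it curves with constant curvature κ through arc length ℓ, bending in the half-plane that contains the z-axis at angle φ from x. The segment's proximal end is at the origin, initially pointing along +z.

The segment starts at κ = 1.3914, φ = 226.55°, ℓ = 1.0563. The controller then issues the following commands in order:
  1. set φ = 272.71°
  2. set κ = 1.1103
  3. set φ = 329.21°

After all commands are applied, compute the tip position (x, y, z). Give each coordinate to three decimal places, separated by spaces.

initial: κ=1.3914, φ=226.55°, ℓ=1.0563
cmd 1: set φ=272.71° → (κ,φ,ℓ)=(1.3914,272.71°,1.0563) → tip=(0.0306,-0.6455,0.7150)
cmd 2: set κ=1.1103 → (κ,φ,ℓ)=(1.1103,272.71°,1.0563) → tip=(0.0261,-0.5510,0.8303)
cmd 3: set φ=329.21° → (κ,φ,ℓ)=(1.1103,329.21°,1.0563) → tip=(0.4738,-0.2824,0.8303)

0.474 -0.282 0.830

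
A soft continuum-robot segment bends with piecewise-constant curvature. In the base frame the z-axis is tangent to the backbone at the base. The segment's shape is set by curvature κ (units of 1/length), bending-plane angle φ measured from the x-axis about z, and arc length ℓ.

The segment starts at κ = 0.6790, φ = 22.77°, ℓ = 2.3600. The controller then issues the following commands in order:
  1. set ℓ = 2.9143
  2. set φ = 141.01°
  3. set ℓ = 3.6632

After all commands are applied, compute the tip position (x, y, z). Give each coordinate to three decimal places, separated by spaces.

-2.053 1.662 0.896

initial: κ=0.6790, φ=22.77°, ℓ=2.3600
cmd 1: set ℓ=2.9143 → (κ,φ,ℓ)=(0.6790,22.77°,2.9143) → tip=(1.8968,0.7962,1.3519)
cmd 2: set φ=141.01° → (κ,φ,ℓ)=(0.6790,141.01°,2.9143) → tip=(-1.5989,1.2943,1.3519)
cmd 3: set ℓ=3.6632 → (κ,φ,ℓ)=(0.6790,141.01°,3.6632) → tip=(-2.0530,1.6619,0.8963)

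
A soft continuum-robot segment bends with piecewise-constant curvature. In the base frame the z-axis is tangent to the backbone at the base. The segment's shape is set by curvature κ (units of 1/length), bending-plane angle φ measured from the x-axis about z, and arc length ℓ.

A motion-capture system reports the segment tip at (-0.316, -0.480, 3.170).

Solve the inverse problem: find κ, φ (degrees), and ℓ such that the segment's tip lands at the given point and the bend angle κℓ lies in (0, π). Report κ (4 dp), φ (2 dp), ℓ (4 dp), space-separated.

ρ = √(x²+y²) = √(-0.316² + -0.480²) = 0.57468
φ = atan2(y, x) mod 360° = atan2(-0.480, -0.316) = 236.6418°
|p|² = ρ² + z² = 0.57468² + 3.170² = 10.37916
κ = 2ρ / |p|² = 2×0.57468 / 10.37916 = 0.11074
θ = 2·atan2(ρ, z) = 2·atan2(0.57468, 3.170) = 0.35868 rad
ℓ = θ/κ = 0.35868/0.11074 = 3.23900

0.1107 236.64 3.2390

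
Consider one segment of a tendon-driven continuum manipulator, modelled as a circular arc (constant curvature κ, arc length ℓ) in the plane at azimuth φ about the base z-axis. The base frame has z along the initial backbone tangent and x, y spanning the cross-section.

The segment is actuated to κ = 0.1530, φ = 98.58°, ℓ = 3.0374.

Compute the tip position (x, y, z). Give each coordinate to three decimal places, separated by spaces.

-0.103 0.685 2.929

θ = κ·ℓ = 0.1530 × 3.0374 = 0.46472 rad
ρ = (1 − cos θ)/κ = (1 − 0.89395)/0.1530 = 0.69316
z = sin θ / κ = 0.44817/0.1530 = 2.92924
x = ρ cos φ = 0.69316 × cos(98.58°) = -0.10341
y = ρ sin φ = 0.69316 × sin(98.58°) = 0.68541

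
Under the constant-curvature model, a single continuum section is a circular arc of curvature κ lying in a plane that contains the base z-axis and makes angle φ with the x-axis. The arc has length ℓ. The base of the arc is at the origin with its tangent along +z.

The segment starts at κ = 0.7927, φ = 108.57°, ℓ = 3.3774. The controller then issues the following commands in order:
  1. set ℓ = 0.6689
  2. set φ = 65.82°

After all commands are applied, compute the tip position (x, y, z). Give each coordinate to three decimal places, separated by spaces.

initial: κ=0.7927, φ=108.57°, ℓ=3.3774
cmd 1: set ℓ=0.6689 → (κ,φ,ℓ)=(0.7927,108.57°,0.6689) → tip=(-0.0552,0.1642,0.6380)
cmd 2: set φ=65.82° → (κ,φ,ℓ)=(0.7927,65.82°,0.6689) → tip=(0.0710,0.1580,0.6380)

0.071 0.158 0.638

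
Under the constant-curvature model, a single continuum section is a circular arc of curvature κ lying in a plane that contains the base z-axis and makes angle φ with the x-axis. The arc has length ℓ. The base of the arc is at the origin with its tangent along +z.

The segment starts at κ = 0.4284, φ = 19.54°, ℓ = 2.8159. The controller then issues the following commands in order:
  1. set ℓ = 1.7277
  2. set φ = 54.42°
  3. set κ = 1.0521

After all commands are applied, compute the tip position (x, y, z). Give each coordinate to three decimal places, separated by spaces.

initial: κ=0.4284, φ=19.54°, ℓ=2.8159
cmd 1: set ℓ=1.7277 → (κ,φ,ℓ)=(0.4284,19.54°,1.7277) → tip=(0.5755,0.2043,1.5742)
cmd 2: set φ=54.42° → (κ,φ,ℓ)=(0.4284,54.42°,1.7277) → tip=(0.3553,0.4967,1.5742)
cmd 3: set κ=1.0521 → (κ,φ,ℓ)=(1.0521,54.42°,1.7277) → tip=(0.6882,0.9620,0.9217)

0.688 0.962 0.922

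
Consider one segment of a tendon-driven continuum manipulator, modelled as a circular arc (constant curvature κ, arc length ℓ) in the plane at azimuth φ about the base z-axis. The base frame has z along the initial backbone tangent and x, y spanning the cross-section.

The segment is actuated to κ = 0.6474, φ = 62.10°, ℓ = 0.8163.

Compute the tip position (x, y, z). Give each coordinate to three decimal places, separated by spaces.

0.099 0.186 0.779

θ = κ·ℓ = 0.6474 × 0.8163 = 0.52847 rad
ρ = (1 − cos θ)/κ = (1 − 0.86358)/0.6474 = 0.21072
z = sin θ / κ = 0.50421/0.6474 = 0.77883
x = ρ cos φ = 0.21072 × cos(62.10°) = 0.09860
y = ρ sin φ = 0.21072 × sin(62.10°) = 0.18623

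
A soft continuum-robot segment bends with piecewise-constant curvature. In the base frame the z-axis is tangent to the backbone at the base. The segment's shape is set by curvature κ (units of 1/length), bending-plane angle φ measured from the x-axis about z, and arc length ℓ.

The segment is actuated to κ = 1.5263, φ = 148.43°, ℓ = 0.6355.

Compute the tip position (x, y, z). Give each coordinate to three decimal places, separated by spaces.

θ = κ·ℓ = 1.5263 × 0.6355 = 0.96996 rad
ρ = (1 − cos θ)/κ = (1 − 0.56533)/1.5263 = 0.28479
z = sin θ / κ = 0.82487/1.5263 = 0.54043
x = ρ cos φ = 0.28479 × cos(148.43°) = -0.24264
y = ρ sin φ = 0.28479 × sin(148.43°) = 0.14910

-0.243 0.149 0.540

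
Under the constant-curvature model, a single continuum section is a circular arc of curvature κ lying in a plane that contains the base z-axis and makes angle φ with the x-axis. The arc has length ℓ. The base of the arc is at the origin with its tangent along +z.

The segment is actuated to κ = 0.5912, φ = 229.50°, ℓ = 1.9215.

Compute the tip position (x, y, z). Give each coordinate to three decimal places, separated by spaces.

-0.636 -0.744 1.534

θ = κ·ℓ = 0.5912 × 1.9215 = 1.13599 rad
ρ = (1 − cos θ)/κ = (1 − 0.42123)/0.5912 = 0.97897
z = sin θ / κ = 0.90695/0.5912 = 1.53409
x = ρ cos φ = 0.97897 × cos(229.50°) = -0.63579
y = ρ sin φ = 0.97897 × sin(229.50°) = -0.74441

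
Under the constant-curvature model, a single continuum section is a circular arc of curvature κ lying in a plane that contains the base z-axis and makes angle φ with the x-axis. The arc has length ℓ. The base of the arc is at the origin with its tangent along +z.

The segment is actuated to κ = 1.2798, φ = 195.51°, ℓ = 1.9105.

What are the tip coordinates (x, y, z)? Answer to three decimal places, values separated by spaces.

θ = κ·ℓ = 1.2798 × 1.9105 = 2.44506 rad
ρ = (1 − cos θ)/κ = (1 − -0.76707)/1.2798 = 1.38074
z = sin θ / κ = 0.64156/1.2798 = 0.50130
x = ρ cos φ = 1.38074 × cos(195.51°) = -1.33046
y = ρ sin φ = 1.38074 × sin(195.51°) = -0.36922

-1.330 -0.369 0.501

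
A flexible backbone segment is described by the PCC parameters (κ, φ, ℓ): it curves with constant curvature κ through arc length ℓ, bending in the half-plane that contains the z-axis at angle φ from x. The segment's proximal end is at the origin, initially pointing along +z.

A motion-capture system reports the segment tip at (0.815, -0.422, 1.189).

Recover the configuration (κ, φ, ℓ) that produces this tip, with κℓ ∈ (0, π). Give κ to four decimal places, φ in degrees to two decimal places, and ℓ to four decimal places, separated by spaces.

ρ = √(x²+y²) = √(0.815² + -0.422²) = 0.91777
φ = atan2(y, x) mod 360° = atan2(-0.422, 0.815) = 332.6253°
|p|² = ρ² + z² = 0.91777² + 1.189² = 2.25603
κ = 2ρ / |p|² = 2×0.91777 / 2.25603 = 0.81362
θ = 2·atan2(ρ, z) = 2·atan2(0.91777, 1.189) = 1.31472 rad
ℓ = θ/κ = 1.31472/0.81362 = 1.61590

0.8136 332.63 1.6159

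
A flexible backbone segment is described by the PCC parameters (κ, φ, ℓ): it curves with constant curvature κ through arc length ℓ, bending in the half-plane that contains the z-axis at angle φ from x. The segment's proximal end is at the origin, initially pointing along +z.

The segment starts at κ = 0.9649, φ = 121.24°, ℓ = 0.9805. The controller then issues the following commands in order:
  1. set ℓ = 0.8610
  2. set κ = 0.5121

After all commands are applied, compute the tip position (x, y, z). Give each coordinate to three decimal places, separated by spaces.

initial: κ=0.9649, φ=121.24°, ℓ=0.9805
cmd 1: set ℓ=0.8610 → (κ,φ,ℓ)=(0.9649,121.24°,0.8610) → tip=(-0.1751,0.2886,0.7653)
cmd 2: set κ=0.5121 → (κ,φ,ℓ)=(0.5121,121.24°,0.8610) → tip=(-0.0969,0.1597,0.8334)

-0.097 0.160 0.833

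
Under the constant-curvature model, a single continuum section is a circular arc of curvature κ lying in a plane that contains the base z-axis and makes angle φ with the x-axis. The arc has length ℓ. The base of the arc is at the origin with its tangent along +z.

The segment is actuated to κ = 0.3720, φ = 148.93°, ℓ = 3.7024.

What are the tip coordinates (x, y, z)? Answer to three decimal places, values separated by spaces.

-1.860 1.121 2.638

θ = κ·ℓ = 0.3720 × 3.7024 = 1.37729 rad
ρ = (1 − cos θ)/κ = (1 − 0.19230)/0.3720 = 2.17124
z = sin θ / κ = 0.98134/0.3720 = 2.63800
x = ρ cos φ = 2.17124 × cos(148.93°) = -1.85975
y = ρ sin φ = 2.17124 × sin(148.93°) = 1.12054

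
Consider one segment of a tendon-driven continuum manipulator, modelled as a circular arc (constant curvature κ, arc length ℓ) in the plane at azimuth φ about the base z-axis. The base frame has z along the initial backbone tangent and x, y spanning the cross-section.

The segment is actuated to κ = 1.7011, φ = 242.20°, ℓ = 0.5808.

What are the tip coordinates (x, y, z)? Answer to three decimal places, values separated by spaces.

-0.123 -0.234 0.491

θ = κ·ℓ = 1.7011 × 0.5808 = 0.98800 rad
ρ = (1 − cos θ)/κ = (1 − 0.55036)/1.7011 = 0.26432
z = sin θ / κ = 0.83493/1.7011 = 0.49082
x = ρ cos φ = 0.26432 × cos(242.20°) = -0.12328
y = ρ sin φ = 0.26432 × sin(242.20°) = -0.23381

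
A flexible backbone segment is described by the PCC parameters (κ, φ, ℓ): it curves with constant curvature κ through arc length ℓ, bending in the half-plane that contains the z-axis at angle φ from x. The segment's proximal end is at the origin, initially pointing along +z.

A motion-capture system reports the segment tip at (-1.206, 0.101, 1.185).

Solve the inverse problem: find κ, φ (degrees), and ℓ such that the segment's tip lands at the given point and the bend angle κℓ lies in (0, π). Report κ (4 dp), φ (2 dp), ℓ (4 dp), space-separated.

ρ = √(x²+y²) = √(-1.206² + 0.101²) = 1.21022
φ = atan2(y, x) mod 360° = atan2(0.101, -1.206) = 175.2128°
|p|² = ρ² + z² = 1.21022² + 1.185² = 2.86886
κ = 2ρ / |p|² = 2×1.21022 / 2.86886 = 0.84369
θ = 2·atan2(ρ, z) = 2·atan2(1.21022, 1.185) = 1.59186 rad
ℓ = θ/κ = 1.59186/0.84369 = 1.88677

0.8437 175.21 1.8868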